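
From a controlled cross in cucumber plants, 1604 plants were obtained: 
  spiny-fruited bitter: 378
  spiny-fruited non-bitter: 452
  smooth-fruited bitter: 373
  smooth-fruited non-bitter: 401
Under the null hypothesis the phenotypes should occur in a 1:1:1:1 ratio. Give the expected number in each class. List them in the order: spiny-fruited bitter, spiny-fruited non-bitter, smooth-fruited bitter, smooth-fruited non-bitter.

Total ratio parts = 4. Expected numbers out of 1604:
  spiny-fruited bitter: 1604 × 1/4 = 401
  spiny-fruited non-bitter: 1604 × 1/4 = 401
  smooth-fruited bitter: 1604 × 1/4 = 401
  smooth-fruited non-bitter: 1604 × 1/4 = 401

401, 401, 401, 401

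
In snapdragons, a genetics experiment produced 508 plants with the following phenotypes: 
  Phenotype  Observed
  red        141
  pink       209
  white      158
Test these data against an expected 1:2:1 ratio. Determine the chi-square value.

17.083

Total ratio parts = 4. Expected numbers out of 508:
  red: 508 × 1/4 = 127
  pink: 508 × 2/4 = 254
  white: 508 × 1/4 = 127
χ² = Σ (O − E)² / E
  red: (141 − 127)² / 127 = 1.5433
  pink: (209 − 254)² / 254 = 7.9724
  white: (158 − 127)² / 127 = 7.5669
χ² = 1.5433 + 7.9724 + 7.5669 = 17.0826 ≈ 17.083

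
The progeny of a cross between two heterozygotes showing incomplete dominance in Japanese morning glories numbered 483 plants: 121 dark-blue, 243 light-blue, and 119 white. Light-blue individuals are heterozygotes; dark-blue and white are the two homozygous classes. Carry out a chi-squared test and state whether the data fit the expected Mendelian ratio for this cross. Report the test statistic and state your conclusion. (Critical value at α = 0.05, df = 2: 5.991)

0.035; consistent

With incomplete dominance, a heterozygote × heterozygote cross gives a 1:2:1 phenotypic ratio.
Total ratio parts = 4. Expected numbers out of 483:
  dark-blue: 483 × 1/4 = 120.75
  light-blue: 483 × 2/4 = 241.5
  white: 483 × 1/4 = 120.75
χ² = Σ (O − E)² / E
  dark-blue: (121 − 120.75)² / 120.75 = 0.0005
  light-blue: (243 − 241.5)² / 241.5 = 0.0093
  white: (119 − 120.75)² / 120.75 = 0.0254
χ² = 0.0005 + 0.0093 + 0.0254 = 0.0352 ≈ 0.035
Degrees of freedom = 3 − 1 = 2; critical value at α = 0.05 is 5.991.
Since 0.035 < 5.991, we fail to reject the null hypothesis — the data are consistent with the 1:2:1 ratio.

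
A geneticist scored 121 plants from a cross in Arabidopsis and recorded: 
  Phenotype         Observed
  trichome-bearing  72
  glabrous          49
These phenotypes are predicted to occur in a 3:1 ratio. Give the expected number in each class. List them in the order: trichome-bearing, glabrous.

90.75, 30.25

Under the 3:1 hypothesis (Σ ratio = 4, N = 121):
  trichome-bearing: 121 × 3/4 = 90.75
  glabrous: 121 × 1/4 = 30.25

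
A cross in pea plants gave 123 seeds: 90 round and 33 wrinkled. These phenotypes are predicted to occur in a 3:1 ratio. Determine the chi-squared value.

Total ratio parts = 4. Expected numbers out of 123:
  round: 123 × 3/4 = 92.25
  wrinkled: 123 × 1/4 = 30.75
χ² = Σ (O − E)² / E
  round: (90 − 92.25)² / 92.25 = 0.0549
  wrinkled: (33 − 30.75)² / 30.75 = 0.1646
χ² = 0.0549 + 0.1646 = 0.2195 ≈ 0.220

0.220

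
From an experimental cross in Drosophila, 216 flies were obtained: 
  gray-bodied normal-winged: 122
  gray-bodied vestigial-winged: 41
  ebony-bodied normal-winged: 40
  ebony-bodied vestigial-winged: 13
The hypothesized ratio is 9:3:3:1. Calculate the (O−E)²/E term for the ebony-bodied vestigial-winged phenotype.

Under the 9:3:3:1 hypothesis (Σ ratio = 16, N = 216):
  gray-bodied normal-winged: 216 × 9/16 = 121.5
  gray-bodied vestigial-winged: 216 × 3/16 = 40.5
  ebony-bodied normal-winged: 216 × 3/16 = 40.5
  ebony-bodied vestigial-winged: 216 × 1/16 = 13.5
Contribution of ebony-bodied vestigial-winged: (13 − 13.5)² / 13.5 = 0.0185

0.019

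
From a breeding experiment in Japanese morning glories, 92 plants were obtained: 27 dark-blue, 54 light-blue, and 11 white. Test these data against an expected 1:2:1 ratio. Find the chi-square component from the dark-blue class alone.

0.696

Under the 1:2:1 hypothesis (Σ ratio = 4, N = 92):
  dark-blue: 92 × 1/4 = 23
  light-blue: 92 × 2/4 = 46
  white: 92 × 1/4 = 23
Contribution of dark-blue: (27 − 23)² / 23 = 0.6957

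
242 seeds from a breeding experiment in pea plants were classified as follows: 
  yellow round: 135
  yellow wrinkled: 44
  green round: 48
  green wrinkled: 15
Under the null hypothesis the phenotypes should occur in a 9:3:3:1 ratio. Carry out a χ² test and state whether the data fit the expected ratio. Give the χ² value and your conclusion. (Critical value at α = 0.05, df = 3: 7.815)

The 9:3:3:1 ratio has 16 parts, so with N = 242 the expected counts are:
  yellow round: 242 × 9/16 = 136.125
  yellow wrinkled: 242 × 3/16 = 45.375
  green round: 242 × 3/16 = 45.375
  green wrinkled: 242 × 1/16 = 15.125
χ² = Σ (O − E)² / E
  yellow round: (135 − 136.125)² / 136.125 = 0.0093
  yellow wrinkled: (44 − 45.375)² / 45.375 = 0.0417
  green round: (48 − 45.375)² / 45.375 = 0.1519
  green wrinkled: (15 − 15.125)² / 15.125 = 0.0010
χ² = 0.0093 + 0.0417 + 0.1519 + 0.0010 = 0.2039 ≈ 0.204
Degrees of freedom = 4 − 1 = 3; critical value at α = 0.05 is 7.815.
Since 0.204 < 7.815, we fail to reject the null hypothesis — the data are consistent with the 9:3:3:1 ratio.

0.204; consistent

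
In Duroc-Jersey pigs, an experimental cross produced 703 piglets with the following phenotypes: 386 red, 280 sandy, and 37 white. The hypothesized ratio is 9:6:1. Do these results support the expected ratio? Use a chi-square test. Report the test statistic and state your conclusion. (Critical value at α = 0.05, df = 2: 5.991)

The 9:6:1 ratio has 16 parts, so with N = 703 the expected counts are:
  red: 703 × 9/16 = 395.4375
  sandy: 703 × 6/16 = 263.625
  white: 703 × 1/16 = 43.9375
χ² = Σ (O − E)² / E
  red: (386 − 395.4375)² / 395.4375 = 0.2252
  sandy: (280 − 263.625)² / 263.625 = 1.0171
  white: (37 − 43.9375)² / 43.9375 = 1.0954
χ² = 0.2252 + 1.0171 + 1.0954 = 2.3377 ≈ 2.338
Degrees of freedom = 3 − 1 = 2; critical value at α = 0.05 is 5.991.
Since 2.338 < 5.991, we fail to reject the null hypothesis — the data are consistent with the 9:6:1 ratio.

2.338; consistent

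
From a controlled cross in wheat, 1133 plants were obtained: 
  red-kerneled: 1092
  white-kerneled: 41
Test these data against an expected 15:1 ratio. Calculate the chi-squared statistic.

Expected counts for N = 1133 under a 15:1 ratio (total parts = 16):
  red-kerneled: 1133 × 15/16 = 1062.1875
  white-kerneled: 1133 × 1/16 = 70.8125
χ² = Σ (O − E)² / E
  red-kerneled: (1092 − 1062.1875)² / 1062.1875 = 0.8367
  white-kerneled: (41 − 70.8125)² / 70.8125 = 12.5512
χ² = 0.8367 + 12.5512 = 13.3879 ≈ 13.388

13.388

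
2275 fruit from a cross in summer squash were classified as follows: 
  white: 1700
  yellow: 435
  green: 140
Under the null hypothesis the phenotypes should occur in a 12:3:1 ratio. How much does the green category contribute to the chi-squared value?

Expected counts for N = 2275 under a 12:3:1 ratio (total parts = 16):
  white: 2275 × 12/16 = 1706.25
  yellow: 2275 × 3/16 = 426.5625
  green: 2275 × 1/16 = 142.1875
Contribution of green: (140 − 142.1875)² / 142.1875 = 0.0337

0.034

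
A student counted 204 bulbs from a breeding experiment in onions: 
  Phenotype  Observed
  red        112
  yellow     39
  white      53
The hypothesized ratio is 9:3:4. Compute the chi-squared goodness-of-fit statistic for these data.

0.159

The 9:3:4 ratio has 16 parts, so with N = 204 the expected counts are:
  red: 204 × 9/16 = 114.75
  yellow: 204 × 3/16 = 38.25
  white: 204 × 4/16 = 51
χ² = Σ (O − E)² / E
  red: (112 − 114.75)² / 114.75 = 0.0659
  yellow: (39 − 38.25)² / 38.25 = 0.0147
  white: (53 − 51)² / 51 = 0.0784
χ² = 0.0659 + 0.0147 + 0.0784 = 0.159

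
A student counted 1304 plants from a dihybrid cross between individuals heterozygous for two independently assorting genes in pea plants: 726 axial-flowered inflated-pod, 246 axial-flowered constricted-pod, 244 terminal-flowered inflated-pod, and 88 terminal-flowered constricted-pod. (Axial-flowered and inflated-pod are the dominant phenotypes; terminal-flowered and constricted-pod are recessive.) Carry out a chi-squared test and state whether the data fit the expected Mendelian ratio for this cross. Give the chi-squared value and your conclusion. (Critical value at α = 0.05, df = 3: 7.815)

0.605; consistent

A dihybrid F₂ with independent assortment and complete dominance at both loci gives a 9:3:3:1 phenotypic ratio.
Expected counts for N = 1304 under a 9:3:3:1 ratio (total parts = 16):
  axial-flowered inflated-pod: 1304 × 9/16 = 733.5
  axial-flowered constricted-pod: 1304 × 3/16 = 244.5
  terminal-flowered inflated-pod: 1304 × 3/16 = 244.5
  terminal-flowered constricted-pod: 1304 × 1/16 = 81.5
χ² = Σ (O − E)² / E
  axial-flowered inflated-pod: (726 − 733.5)² / 733.5 = 0.0767
  axial-flowered constricted-pod: (246 − 244.5)² / 244.5 = 0.0092
  terminal-flowered inflated-pod: (244 − 244.5)² / 244.5 = 0.0010
  terminal-flowered constricted-pod: (88 − 81.5)² / 81.5 = 0.5184
χ² = 0.0767 + 0.0092 + 0.0010 + 0.5184 = 0.6053 ≈ 0.605
Degrees of freedom = 4 − 1 = 3; critical value at α = 0.05 is 7.815.
Since 0.605 < 7.815, we fail to reject the null hypothesis — the data are consistent with the 9:3:3:1 ratio.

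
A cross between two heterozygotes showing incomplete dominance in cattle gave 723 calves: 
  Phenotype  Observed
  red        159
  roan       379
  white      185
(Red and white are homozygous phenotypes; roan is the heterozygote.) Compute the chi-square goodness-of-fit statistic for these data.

With incomplete dominance, a heterozygote × heterozygote cross gives a 1:2:1 phenotypic ratio.
Expected counts for N = 723 under a 1:2:1 ratio (total parts = 4):
  red: 723 × 1/4 = 180.75
  roan: 723 × 2/4 = 361.5
  white: 723 × 1/4 = 180.75
χ² = Σ (O − E)² / E
  red: (159 − 180.75)² / 180.75 = 2.6172
  roan: (379 − 361.5)² / 361.5 = 0.8472
  white: (185 − 180.75)² / 180.75 = 0.0999
χ² = 2.6172 + 0.8472 + 0.0999 = 3.5643 ≈ 3.564

3.564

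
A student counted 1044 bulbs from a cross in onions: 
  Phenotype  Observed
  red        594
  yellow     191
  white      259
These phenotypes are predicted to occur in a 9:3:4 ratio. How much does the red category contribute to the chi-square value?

The 9:3:4 ratio has 16 parts, so with N = 1044 the expected counts are:
  red: 1044 × 9/16 = 587.25
  yellow: 1044 × 3/16 = 195.75
  white: 1044 × 4/16 = 261
Contribution of red: (594 − 587.25)² / 587.25 = 0.0776

0.078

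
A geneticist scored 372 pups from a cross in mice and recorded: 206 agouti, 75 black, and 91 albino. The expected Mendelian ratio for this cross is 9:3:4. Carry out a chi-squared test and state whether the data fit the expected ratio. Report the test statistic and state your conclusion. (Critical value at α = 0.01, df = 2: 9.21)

0.489; consistent

Total ratio parts = 16. Expected numbers out of 372:
  agouti: 372 × 9/16 = 209.25
  black: 372 × 3/16 = 69.75
  albino: 372 × 4/16 = 93
χ² = Σ (O − E)² / E
  agouti: (206 − 209.25)² / 209.25 = 0.0505
  black: (75 − 69.75)² / 69.75 = 0.3952
  albino: (91 − 93)² / 93 = 0.0430
χ² = 0.0505 + 0.3952 + 0.0430 = 0.4887 ≈ 0.489
Degrees of freedom = 3 − 1 = 2; critical value at α = 0.01 is 9.21.
Since 0.489 < 9.21, we fail to reject the null hypothesis — the data are consistent with the 9:3:4 ratio.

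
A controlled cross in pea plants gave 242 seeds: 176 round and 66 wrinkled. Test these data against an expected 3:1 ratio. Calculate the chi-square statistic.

0.667

Under the 3:1 hypothesis (Σ ratio = 4, N = 242):
  round: 242 × 3/4 = 181.5
  wrinkled: 242 × 1/4 = 60.5
χ² = Σ (O − E)² / E
  round: (176 − 181.5)² / 181.5 = 0.1667
  wrinkled: (66 − 60.5)² / 60.5 = 0.5000
χ² = 0.1667 + 0.5000 = 0.6667 ≈ 0.667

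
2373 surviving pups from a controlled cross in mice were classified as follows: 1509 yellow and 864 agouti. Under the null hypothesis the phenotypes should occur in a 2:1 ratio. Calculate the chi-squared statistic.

Total ratio parts = 3. Expected numbers out of 2373:
  yellow: 2373 × 2/3 = 1582
  agouti: 2373 × 1/3 = 791
χ² = Σ (O − E)² / E
  yellow: (1509 − 1582)² / 1582 = 3.3685
  agouti: (864 − 791)² / 791 = 6.7370
χ² = 3.3685 + 6.7370 = 10.1055 ≈ 10.106

10.106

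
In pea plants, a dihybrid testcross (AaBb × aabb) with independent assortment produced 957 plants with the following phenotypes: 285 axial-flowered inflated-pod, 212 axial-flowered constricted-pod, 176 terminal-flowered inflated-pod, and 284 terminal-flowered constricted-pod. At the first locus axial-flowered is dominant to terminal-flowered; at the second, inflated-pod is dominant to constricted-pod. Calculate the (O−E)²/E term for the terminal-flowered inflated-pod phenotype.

16.721

A dihybrid testcross with independent assortment gives a 1:1:1:1 ratio.
Under the 1:1:1:1 hypothesis (Σ ratio = 4, N = 957):
  axial-flowered inflated-pod: 957 × 1/4 = 239.25
  axial-flowered constricted-pod: 957 × 1/4 = 239.25
  terminal-flowered inflated-pod: 957 × 1/4 = 239.25
  terminal-flowered constricted-pod: 957 × 1/4 = 239.25
Contribution of terminal-flowered inflated-pod: (176 − 239.25)² / 239.25 = 16.7213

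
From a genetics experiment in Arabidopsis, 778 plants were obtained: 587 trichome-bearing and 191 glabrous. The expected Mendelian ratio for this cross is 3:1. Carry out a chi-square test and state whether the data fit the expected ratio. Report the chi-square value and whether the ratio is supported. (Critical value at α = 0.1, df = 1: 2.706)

Total ratio parts = 4. Expected numbers out of 778:
  trichome-bearing: 778 × 3/4 = 583.5
  glabrous: 778 × 1/4 = 194.5
χ² = Σ (O − E)² / E
  trichome-bearing: (587 − 583.5)² / 583.5 = 0.0210
  glabrous: (191 − 194.5)² / 194.5 = 0.0630
χ² = 0.0210 + 0.0630 = 0.084
Degrees of freedom = 2 − 1 = 1; critical value at α = 0.1 is 2.706.
Since 0.084 < 2.706, we fail to reject the null hypothesis — the data are consistent with the 3:1 ratio.

0.084; consistent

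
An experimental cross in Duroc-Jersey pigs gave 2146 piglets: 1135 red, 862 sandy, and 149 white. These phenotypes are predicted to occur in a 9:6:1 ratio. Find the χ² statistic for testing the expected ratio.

10.032

Under the 9:6:1 hypothesis (Σ ratio = 16, N = 2146):
  red: 2146 × 9/16 = 1207.125
  sandy: 2146 × 6/16 = 804.75
  white: 2146 × 1/16 = 134.125
χ² = Σ (O − E)² / E
  red: (1135 − 1207.125)² / 1207.125 = 4.3094
  sandy: (862 − 804.75)² / 804.75 = 4.0728
  white: (149 − 134.125)² / 134.125 = 1.6497
χ² = 4.3094 + 4.0728 + 1.6497 = 10.0319 ≈ 10.032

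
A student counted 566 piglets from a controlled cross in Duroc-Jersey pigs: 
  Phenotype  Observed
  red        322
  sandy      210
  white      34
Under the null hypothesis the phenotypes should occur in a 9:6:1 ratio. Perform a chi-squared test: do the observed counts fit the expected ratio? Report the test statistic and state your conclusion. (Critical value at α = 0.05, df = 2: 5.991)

The 9:6:1 ratio has 16 parts, so with N = 566 the expected counts are:
  red: 566 × 9/16 = 318.375
  sandy: 566 × 6/16 = 212.25
  white: 566 × 1/16 = 35.375
χ² = Σ (O − E)² / E
  red: (322 − 318.375)² / 318.375 = 0.0413
  sandy: (210 − 212.25)² / 212.25 = 0.0239
  white: (34 − 35.375)² / 35.375 = 0.0534
χ² = 0.0413 + 0.0239 + 0.0534 = 0.1186 ≈ 0.119
Degrees of freedom = 3 − 1 = 2; critical value at α = 0.05 is 5.991.
Since 0.119 < 5.991, we fail to reject the null hypothesis — the data are consistent with the 9:6:1 ratio.

0.119; consistent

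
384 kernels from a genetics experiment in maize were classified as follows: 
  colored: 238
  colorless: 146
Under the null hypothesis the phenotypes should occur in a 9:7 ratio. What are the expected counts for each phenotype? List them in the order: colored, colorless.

216, 168

Expected counts for N = 384 under a 9:7 ratio (total parts = 16):
  colored: 384 × 9/16 = 216
  colorless: 384 × 7/16 = 168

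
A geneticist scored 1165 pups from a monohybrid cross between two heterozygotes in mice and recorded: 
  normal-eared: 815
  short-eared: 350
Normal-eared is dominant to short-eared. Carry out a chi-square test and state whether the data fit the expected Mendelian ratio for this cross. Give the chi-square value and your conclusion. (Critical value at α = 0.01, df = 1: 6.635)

For a monohybrid cross between heterozygotes with complete dominance, the expected phenotypic ratio is 3:1.
Under the 3:1 hypothesis (Σ ratio = 4, N = 1165):
  normal-eared: 1165 × 3/4 = 873.75
  short-eared: 1165 × 1/4 = 291.25
χ² = Σ (O − E)² / E
  normal-eared: (815 − 873.75)² / 873.75 = 3.9503
  short-eared: (350 − 291.25)² / 291.25 = 11.8509
χ² = 3.9503 + 11.8509 = 15.8012 ≈ 15.801
Degrees of freedom = 2 − 1 = 1; critical value at α = 0.01 is 6.635.
Since 15.801 > 6.635, we reject the null hypothesis — the data do not fit the 3:1 ratio.

15.801; not consistent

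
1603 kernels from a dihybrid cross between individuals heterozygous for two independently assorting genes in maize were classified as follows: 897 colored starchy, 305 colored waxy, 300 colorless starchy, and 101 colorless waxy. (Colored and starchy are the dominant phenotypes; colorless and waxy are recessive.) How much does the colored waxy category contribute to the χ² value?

0.066

A dihybrid F₂ with independent assortment and complete dominance at both loci gives a 9:3:3:1 phenotypic ratio.
Expected counts for N = 1603 under a 9:3:3:1 ratio (total parts = 16):
  colored starchy: 1603 × 9/16 = 901.6875
  colored waxy: 1603 × 3/16 = 300.5625
  colorless starchy: 1603 × 3/16 = 300.5625
  colorless waxy: 1603 × 1/16 = 100.1875
Contribution of colored waxy: (305 − 300.5625)² / 300.5625 = 0.0655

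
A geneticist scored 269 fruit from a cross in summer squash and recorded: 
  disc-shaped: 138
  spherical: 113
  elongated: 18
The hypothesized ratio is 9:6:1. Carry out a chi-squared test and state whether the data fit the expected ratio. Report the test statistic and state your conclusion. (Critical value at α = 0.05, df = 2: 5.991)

2.713; consistent

Under the 9:6:1 hypothesis (Σ ratio = 16, N = 269):
  disc-shaped: 269 × 9/16 = 151.3125
  spherical: 269 × 6/16 = 100.875
  elongated: 269 × 1/16 = 16.8125
χ² = Σ (O − E)² / E
  disc-shaped: (138 − 151.3125)² / 151.3125 = 1.1712
  spherical: (113 − 100.875)² / 100.875 = 1.4574
  elongated: (18 − 16.8125)² / 16.8125 = 0.0839
χ² = 1.1712 + 1.4574 + 0.0839 = 2.7125 ≈ 2.713
Degrees of freedom = 3 − 1 = 2; critical value at α = 0.05 is 5.991.
Since 2.713 < 5.991, we fail to reject the null hypothesis — the data are consistent with the 9:6:1 ratio.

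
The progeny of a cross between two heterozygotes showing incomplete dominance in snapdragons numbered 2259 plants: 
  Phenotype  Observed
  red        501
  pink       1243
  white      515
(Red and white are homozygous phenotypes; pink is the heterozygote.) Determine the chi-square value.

With incomplete dominance, a heterozygote × heterozygote cross gives a 1:2:1 phenotypic ratio.
Expected counts for N = 2259 under a 1:2:1 ratio (total parts = 4):
  red: 2259 × 1/4 = 564.75
  pink: 2259 × 2/4 = 1129.5
  white: 2259 × 1/4 = 564.75
χ² = Σ (O − E)² / E
  red: (501 − 564.75)² / 564.75 = 7.1962
  pink: (1243 − 1129.5)² / 1129.5 = 11.4053
  white: (515 − 564.75)² / 564.75 = 4.3826
χ² = 7.1962 + 11.4053 + 4.3826 = 22.9841 ≈ 22.984

22.984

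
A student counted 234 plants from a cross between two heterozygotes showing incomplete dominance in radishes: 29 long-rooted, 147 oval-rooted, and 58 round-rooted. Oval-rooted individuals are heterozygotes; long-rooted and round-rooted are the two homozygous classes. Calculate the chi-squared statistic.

With incomplete dominance, a heterozygote × heterozygote cross gives a 1:2:1 phenotypic ratio.
Under the 1:2:1 hypothesis (Σ ratio = 4, N = 234):
  long-rooted: 234 × 1/4 = 58.5
  oval-rooted: 234 × 2/4 = 117
  round-rooted: 234 × 1/4 = 58.5
χ² = Σ (O − E)² / E
  long-rooted: (29 − 58.5)² / 58.5 = 14.8761
  oval-rooted: (147 − 117)² / 117 = 7.6923
  round-rooted: (58 − 58.5)² / 58.5 = 0.0043
χ² = 14.8761 + 7.6923 + 0.0043 = 22.5727 ≈ 22.573

22.573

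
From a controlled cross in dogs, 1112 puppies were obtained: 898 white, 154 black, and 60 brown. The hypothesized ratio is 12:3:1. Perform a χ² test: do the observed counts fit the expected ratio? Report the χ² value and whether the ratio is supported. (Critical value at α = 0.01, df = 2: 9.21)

20.456; not consistent

The 12:3:1 ratio has 16 parts, so with N = 1112 the expected counts are:
  white: 1112 × 12/16 = 834
  black: 1112 × 3/16 = 208.5
  brown: 1112 × 1/16 = 69.5
χ² = Σ (O − E)² / E
  white: (898 − 834)² / 834 = 4.9113
  black: (154 − 208.5)² / 208.5 = 14.2458
  brown: (60 − 69.5)² / 69.5 = 1.2986
χ² = 4.9113 + 14.2458 + 1.2986 = 20.4557 ≈ 20.456
Degrees of freedom = 3 − 1 = 2; critical value at α = 0.01 is 9.21.
Since 20.456 > 9.21, we reject the null hypothesis — the data do not fit the 12:3:1 ratio.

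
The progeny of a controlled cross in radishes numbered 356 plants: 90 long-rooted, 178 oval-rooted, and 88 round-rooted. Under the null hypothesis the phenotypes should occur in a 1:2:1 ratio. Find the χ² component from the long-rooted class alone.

The 1:2:1 ratio has 4 parts, so with N = 356 the expected counts are:
  long-rooted: 356 × 1/4 = 89
  oval-rooted: 356 × 2/4 = 178
  round-rooted: 356 × 1/4 = 89
Contribution of long-rooted: (90 − 89)² / 89 = 0.0112

0.011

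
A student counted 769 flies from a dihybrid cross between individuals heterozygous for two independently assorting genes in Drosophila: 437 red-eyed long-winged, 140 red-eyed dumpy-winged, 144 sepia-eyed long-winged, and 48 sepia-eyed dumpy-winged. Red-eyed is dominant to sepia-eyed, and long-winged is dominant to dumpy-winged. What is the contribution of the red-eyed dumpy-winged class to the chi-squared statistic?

0.122

A dihybrid F₂ with independent assortment and complete dominance at both loci gives a 9:3:3:1 phenotypic ratio.
The 9:3:3:1 ratio has 16 parts, so with N = 769 the expected counts are:
  red-eyed long-winged: 769 × 9/16 = 432.5625
  red-eyed dumpy-winged: 769 × 3/16 = 144.1875
  sepia-eyed long-winged: 769 × 3/16 = 144.1875
  sepia-eyed dumpy-winged: 769 × 1/16 = 48.0625
Contribution of red-eyed dumpy-winged: (140 − 144.1875)² / 144.1875 = 0.1216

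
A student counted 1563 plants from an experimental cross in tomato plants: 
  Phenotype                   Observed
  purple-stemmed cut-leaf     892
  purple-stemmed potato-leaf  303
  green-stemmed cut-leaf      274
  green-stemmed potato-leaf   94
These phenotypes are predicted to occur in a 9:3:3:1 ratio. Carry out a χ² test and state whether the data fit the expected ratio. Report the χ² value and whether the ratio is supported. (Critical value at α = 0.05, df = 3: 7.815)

1.903; consistent

The 9:3:3:1 ratio has 16 parts, so with N = 1563 the expected counts are:
  purple-stemmed cut-leaf: 1563 × 9/16 = 879.1875
  purple-stemmed potato-leaf: 1563 × 3/16 = 293.0625
  green-stemmed cut-leaf: 1563 × 3/16 = 293.0625
  green-stemmed potato-leaf: 1563 × 1/16 = 97.6875
χ² = Σ (O − E)² / E
  purple-stemmed cut-leaf: (892 − 879.1875)² / 879.1875 = 0.1867
  purple-stemmed potato-leaf: (303 − 293.0625)² / 293.0625 = 0.3370
  green-stemmed cut-leaf: (274 − 293.0625)² / 293.0625 = 1.2399
  green-stemmed potato-leaf: (94 − 97.6875)² / 97.6875 = 0.1392
χ² = 0.1867 + 0.3370 + 1.2399 + 0.1392 = 1.9028 ≈ 1.903
Degrees of freedom = 4 − 1 = 3; critical value at α = 0.05 is 7.815.
Since 1.903 < 7.815, we fail to reject the null hypothesis — the data are consistent with the 9:3:3:1 ratio.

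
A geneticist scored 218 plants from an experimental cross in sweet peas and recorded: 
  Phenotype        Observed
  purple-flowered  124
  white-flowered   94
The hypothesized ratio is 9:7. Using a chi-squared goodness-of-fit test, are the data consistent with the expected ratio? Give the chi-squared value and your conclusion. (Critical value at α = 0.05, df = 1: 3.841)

Expected counts for N = 218 under a 9:7 ratio (total parts = 16):
  purple-flowered: 218 × 9/16 = 122.625
  white-flowered: 218 × 7/16 = 95.375
χ² = Σ (O − E)² / E
  purple-flowered: (124 − 122.625)² / 122.625 = 0.0154
  white-flowered: (94 − 95.375)² / 95.375 = 0.0198
χ² = 0.0154 + 0.0198 = 0.0352 ≈ 0.035
Degrees of freedom = 2 − 1 = 1; critical value at α = 0.05 is 3.841.
Since 0.035 < 3.841, we fail to reject the null hypothesis — the data are consistent with the 9:7 ratio.

0.035; consistent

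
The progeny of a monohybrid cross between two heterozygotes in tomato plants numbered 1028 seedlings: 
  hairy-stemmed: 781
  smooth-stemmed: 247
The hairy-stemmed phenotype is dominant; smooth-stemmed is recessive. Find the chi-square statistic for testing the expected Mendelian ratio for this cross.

0.519

For a monohybrid cross between heterozygotes with complete dominance, the expected phenotypic ratio is 3:1.
Expected counts for N = 1028 under a 3:1 ratio (total parts = 4):
  hairy-stemmed: 1028 × 3/4 = 771
  smooth-stemmed: 1028 × 1/4 = 257
χ² = Σ (O − E)² / E
  hairy-stemmed: (781 − 771)² / 771 = 0.1297
  smooth-stemmed: (247 − 257)² / 257 = 0.3891
χ² = 0.1297 + 0.3891 = 0.5188 ≈ 0.519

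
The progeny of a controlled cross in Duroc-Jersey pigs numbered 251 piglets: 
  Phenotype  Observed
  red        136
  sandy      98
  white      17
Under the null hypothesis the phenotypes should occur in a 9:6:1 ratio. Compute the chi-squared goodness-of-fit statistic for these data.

Under the 9:6:1 hypothesis (Σ ratio = 16, N = 251):
  red: 251 × 9/16 = 141.1875
  sandy: 251 × 6/16 = 94.125
  white: 251 × 1/16 = 15.6875
χ² = Σ (O − E)² / E
  red: (136 − 141.1875)² / 141.1875 = 0.1906
  sandy: (98 − 94.125)² / 94.125 = 0.1595
  white: (17 − 15.6875)² / 15.6875 = 0.1098
χ² = 0.1906 + 0.1595 + 0.1098 = 0.4599 ≈ 0.460

0.460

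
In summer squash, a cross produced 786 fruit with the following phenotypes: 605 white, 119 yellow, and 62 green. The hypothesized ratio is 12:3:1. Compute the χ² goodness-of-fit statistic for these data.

9.245

Expected counts for N = 786 under a 12:3:1 ratio (total parts = 16):
  white: 786 × 12/16 = 589.5
  yellow: 786 × 3/16 = 147.375
  green: 786 × 1/16 = 49.125
χ² = Σ (O − E)² / E
  white: (605 − 589.5)² / 589.5 = 0.4075
  yellow: (119 − 147.375)² / 147.375 = 5.4632
  green: (62 − 49.125)² / 49.125 = 3.3744
χ² = 0.4075 + 5.4632 + 3.3744 = 9.2451 ≈ 9.245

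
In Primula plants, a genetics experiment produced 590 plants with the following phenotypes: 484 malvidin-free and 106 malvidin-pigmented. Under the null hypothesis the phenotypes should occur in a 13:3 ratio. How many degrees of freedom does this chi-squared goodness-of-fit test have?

A goodness-of-fit test with 2 phenotype classes has df = 2 − 1 = 1.

1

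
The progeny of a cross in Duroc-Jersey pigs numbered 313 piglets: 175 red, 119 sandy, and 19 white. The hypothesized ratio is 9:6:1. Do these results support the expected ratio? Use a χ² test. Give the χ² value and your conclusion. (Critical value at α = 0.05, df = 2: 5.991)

The 9:6:1 ratio has 16 parts, so with N = 313 the expected counts are:
  red: 313 × 9/16 = 176.0625
  sandy: 313 × 6/16 = 117.375
  white: 313 × 1/16 = 19.5625
χ² = Σ (O − E)² / E
  red: (175 − 176.0625)² / 176.0625 = 0.0064
  sandy: (119 − 117.375)² / 117.375 = 0.0225
  white: (19 − 19.5625)² / 19.5625 = 0.0162
χ² = 0.0064 + 0.0225 + 0.0162 = 0.0451 ≈ 0.045
Degrees of freedom = 3 − 1 = 2; critical value at α = 0.05 is 5.991.
Since 0.045 < 5.991, we fail to reject the null hypothesis — the data are consistent with the 9:6:1 ratio.

0.045; consistent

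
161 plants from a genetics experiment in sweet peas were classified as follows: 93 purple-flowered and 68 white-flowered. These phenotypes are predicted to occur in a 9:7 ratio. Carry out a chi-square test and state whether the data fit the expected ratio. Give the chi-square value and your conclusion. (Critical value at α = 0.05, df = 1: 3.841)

0.150; consistent

Expected counts for N = 161 under a 9:7 ratio (total parts = 16):
  purple-flowered: 161 × 9/16 = 90.5625
  white-flowered: 161 × 7/16 = 70.4375
χ² = Σ (O − E)² / E
  purple-flowered: (93 − 90.5625)² / 90.5625 = 0.0656
  white-flowered: (68 − 70.4375)² / 70.4375 = 0.0844
χ² = 0.0656 + 0.0844 = 0.150
Degrees of freedom = 2 − 1 = 1; critical value at α = 0.05 is 3.841.
Since 0.150 < 3.841, we fail to reject the null hypothesis — the data are consistent with the 9:7 ratio.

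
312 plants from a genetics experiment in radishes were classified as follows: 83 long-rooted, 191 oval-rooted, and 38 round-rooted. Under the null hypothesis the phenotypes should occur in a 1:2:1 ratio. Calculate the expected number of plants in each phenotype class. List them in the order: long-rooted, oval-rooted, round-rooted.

The 1:2:1 ratio has 4 parts, so with N = 312 the expected counts are:
  long-rooted: 312 × 1/4 = 78
  oval-rooted: 312 × 2/4 = 156
  round-rooted: 312 × 1/4 = 78

78, 156, 78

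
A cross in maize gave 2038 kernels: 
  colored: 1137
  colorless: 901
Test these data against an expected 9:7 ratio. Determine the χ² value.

0.175

Under the 9:7 hypothesis (Σ ratio = 16, N = 2038):
  colored: 2038 × 9/16 = 1146.375
  colorless: 2038 × 7/16 = 891.625
χ² = Σ (O − E)² / E
  colored: (1137 − 1146.375)² / 1146.375 = 0.0767
  colorless: (901 − 891.625)² / 891.625 = 0.0986
χ² = 0.0767 + 0.0986 = 0.1753 ≈ 0.175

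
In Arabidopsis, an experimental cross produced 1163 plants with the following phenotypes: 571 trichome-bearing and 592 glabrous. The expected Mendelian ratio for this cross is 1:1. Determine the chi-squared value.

Expected counts for N = 1163 under a 1:1 ratio (total parts = 2):
  trichome-bearing: 1163 × 1/2 = 581.5
  glabrous: 1163 × 1/2 = 581.5
χ² = Σ (O − E)² / E
  trichome-bearing: (571 − 581.5)² / 581.5 = 0.1896
  glabrous: (592 − 581.5)² / 581.5 = 0.1896
χ² = 0.1896 + 0.1896 = 0.3792 ≈ 0.379

0.379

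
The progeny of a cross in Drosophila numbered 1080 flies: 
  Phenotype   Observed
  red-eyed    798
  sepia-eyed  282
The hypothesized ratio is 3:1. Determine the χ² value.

Under the 3:1 hypothesis (Σ ratio = 4, N = 1080):
  red-eyed: 1080 × 3/4 = 810
  sepia-eyed: 1080 × 1/4 = 270
χ² = Σ (O − E)² / E
  red-eyed: (798 − 810)² / 810 = 0.1778
  sepia-eyed: (282 − 270)² / 270 = 0.5333
χ² = 0.1778 + 0.5333 = 0.7111 ≈ 0.711

0.711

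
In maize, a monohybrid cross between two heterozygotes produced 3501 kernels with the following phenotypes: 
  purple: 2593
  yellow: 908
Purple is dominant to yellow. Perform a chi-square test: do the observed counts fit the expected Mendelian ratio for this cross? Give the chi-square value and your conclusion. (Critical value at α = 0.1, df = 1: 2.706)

1.634; consistent

For a monohybrid cross between heterozygotes with complete dominance, the expected phenotypic ratio is 3:1.
The 3:1 ratio has 4 parts, so with N = 3501 the expected counts are:
  purple: 3501 × 3/4 = 2625.75
  yellow: 3501 × 1/4 = 875.25
χ² = Σ (O − E)² / E
  purple: (2593 − 2625.75)² / 2625.75 = 0.4085
  yellow: (908 − 875.25)² / 875.25 = 1.2254
χ² = 0.4085 + 1.2254 = 1.6339 ≈ 1.634
Degrees of freedom = 2 − 1 = 1; critical value at α = 0.1 is 2.706.
Since 1.634 < 2.706, we fail to reject the null hypothesis — the data are consistent with the 3:1 ratio.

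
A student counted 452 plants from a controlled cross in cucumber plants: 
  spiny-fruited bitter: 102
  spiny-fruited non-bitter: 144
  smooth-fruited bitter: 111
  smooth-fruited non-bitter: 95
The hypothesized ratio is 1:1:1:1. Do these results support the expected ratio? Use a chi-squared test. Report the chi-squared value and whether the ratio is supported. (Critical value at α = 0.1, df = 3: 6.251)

12.478; not consistent

Expected counts for N = 452 under a 1:1:1:1 ratio (total parts = 4):
  spiny-fruited bitter: 452 × 1/4 = 113
  spiny-fruited non-bitter: 452 × 1/4 = 113
  smooth-fruited bitter: 452 × 1/4 = 113
  smooth-fruited non-bitter: 452 × 1/4 = 113
χ² = Σ (O − E)² / E
  spiny-fruited bitter: (102 − 113)² / 113 = 1.0708
  spiny-fruited non-bitter: (144 − 113)² / 113 = 8.5044
  smooth-fruited bitter: (111 − 113)² / 113 = 0.0354
  smooth-fruited non-bitter: (95 − 113)² / 113 = 2.8673
χ² = 1.0708 + 8.5044 + 0.0354 + 2.8673 = 12.4779 ≈ 12.478
Degrees of freedom = 4 − 1 = 3; critical value at α = 0.1 is 6.251.
Since 12.478 > 6.251, we reject the null hypothesis — the data do not fit the 1:1:1:1 ratio.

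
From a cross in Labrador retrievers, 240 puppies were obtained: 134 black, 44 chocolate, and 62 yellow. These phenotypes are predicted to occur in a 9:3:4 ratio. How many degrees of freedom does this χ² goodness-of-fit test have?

A goodness-of-fit test with 3 phenotype classes has df = 3 − 1 = 2.

2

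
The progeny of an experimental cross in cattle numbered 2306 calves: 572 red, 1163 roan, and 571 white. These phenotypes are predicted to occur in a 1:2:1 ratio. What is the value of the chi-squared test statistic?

0.174

Expected counts for N = 2306 under a 1:2:1 ratio (total parts = 4):
  red: 2306 × 1/4 = 576.5
  roan: 2306 × 2/4 = 1153
  white: 2306 × 1/4 = 576.5
χ² = Σ (O − E)² / E
  red: (572 − 576.5)² / 576.5 = 0.0351
  roan: (1163 − 1153)² / 1153 = 0.0867
  white: (571 − 576.5)² / 576.5 = 0.0525
χ² = 0.0351 + 0.0867 + 0.0525 = 0.1743 ≈ 0.174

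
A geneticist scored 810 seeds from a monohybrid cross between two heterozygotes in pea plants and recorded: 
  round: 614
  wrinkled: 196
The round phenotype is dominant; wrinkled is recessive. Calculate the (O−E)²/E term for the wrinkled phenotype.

0.209

For a monohybrid cross between heterozygotes with complete dominance, the expected phenotypic ratio is 3:1.
Total ratio parts = 4. Expected numbers out of 810:
  round: 810 × 3/4 = 607.5
  wrinkled: 810 × 1/4 = 202.5
Contribution of wrinkled: (196 − 202.5)² / 202.5 = 0.2086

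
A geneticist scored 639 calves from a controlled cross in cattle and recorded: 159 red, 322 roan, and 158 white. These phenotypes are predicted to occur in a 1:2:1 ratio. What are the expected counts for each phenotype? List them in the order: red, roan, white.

Under the 1:2:1 hypothesis (Σ ratio = 4, N = 639):
  red: 639 × 1/4 = 159.75
  roan: 639 × 2/4 = 319.5
  white: 639 × 1/4 = 159.75

159.75, 319.5, 159.75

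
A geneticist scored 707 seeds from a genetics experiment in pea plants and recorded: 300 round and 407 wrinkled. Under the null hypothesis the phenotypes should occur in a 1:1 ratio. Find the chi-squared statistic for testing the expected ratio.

Expected counts for N = 707 under a 1:1 ratio (total parts = 2):
  round: 707 × 1/2 = 353.5
  wrinkled: 707 × 1/2 = 353.5
χ² = Σ (O − E)² / E
  round: (300 − 353.5)² / 353.5 = 8.0969
  wrinkled: (407 − 353.5)² / 353.5 = 8.0969
χ² = 8.0969 + 8.0969 = 16.1938 ≈ 16.194

16.194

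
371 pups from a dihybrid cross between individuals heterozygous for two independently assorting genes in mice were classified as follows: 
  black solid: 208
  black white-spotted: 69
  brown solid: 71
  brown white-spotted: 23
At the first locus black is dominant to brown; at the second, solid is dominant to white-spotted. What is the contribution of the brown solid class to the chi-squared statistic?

A dihybrid F₂ with independent assortment and complete dominance at both loci gives a 9:3:3:1 phenotypic ratio.
Under the 9:3:3:1 hypothesis (Σ ratio = 16, N = 371):
  black solid: 371 × 9/16 = 208.6875
  black white-spotted: 371 × 3/16 = 69.5625
  brown solid: 371 × 3/16 = 69.5625
  brown white-spotted: 371 × 1/16 = 23.1875
Contribution of brown solid: (71 − 69.5625)² / 69.5625 = 0.0297

0.030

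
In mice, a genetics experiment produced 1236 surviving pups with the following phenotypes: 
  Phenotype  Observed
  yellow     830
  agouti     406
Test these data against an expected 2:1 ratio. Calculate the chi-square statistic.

0.131

Total ratio parts = 3. Expected numbers out of 1236:
  yellow: 1236 × 2/3 = 824
  agouti: 1236 × 1/3 = 412
χ² = Σ (O − E)² / E
  yellow: (830 − 824)² / 824 = 0.0437
  agouti: (406 − 412)² / 412 = 0.0874
χ² = 0.0437 + 0.0874 = 0.1311 ≈ 0.131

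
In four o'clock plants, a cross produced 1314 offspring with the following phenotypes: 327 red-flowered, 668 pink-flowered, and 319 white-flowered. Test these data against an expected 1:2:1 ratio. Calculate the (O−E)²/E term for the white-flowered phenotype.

0.275

Total ratio parts = 4. Expected numbers out of 1314:
  red-flowered: 1314 × 1/4 = 328.5
  pink-flowered: 1314 × 2/4 = 657
  white-flowered: 1314 × 1/4 = 328.5
Contribution of white-flowered: (319 − 328.5)² / 328.5 = 0.2747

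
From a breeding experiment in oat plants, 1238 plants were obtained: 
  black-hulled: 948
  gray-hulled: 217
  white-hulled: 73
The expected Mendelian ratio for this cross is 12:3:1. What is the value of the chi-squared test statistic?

1.642

Expected counts for N = 1238 under a 12:3:1 ratio (total parts = 16):
  black-hulled: 1238 × 12/16 = 928.5
  gray-hulled: 1238 × 3/16 = 232.125
  white-hulled: 1238 × 1/16 = 77.375
χ² = Σ (O − E)² / E
  black-hulled: (948 − 928.5)² / 928.5 = 0.4095
  gray-hulled: (217 − 232.125)² / 232.125 = 0.9855
  white-hulled: (73 − 77.375)² / 77.375 = 0.2474
χ² = 0.4095 + 0.9855 + 0.2474 = 1.6424 ≈ 1.642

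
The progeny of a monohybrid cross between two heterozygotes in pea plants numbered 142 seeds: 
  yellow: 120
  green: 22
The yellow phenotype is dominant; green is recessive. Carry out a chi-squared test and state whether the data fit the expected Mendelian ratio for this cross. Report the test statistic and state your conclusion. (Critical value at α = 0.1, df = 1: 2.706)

For a monohybrid cross between heterozygotes with complete dominance, the expected phenotypic ratio is 3:1.
The 3:1 ratio has 4 parts, so with N = 142 the expected counts are:
  yellow: 142 × 3/4 = 106.5
  green: 142 × 1/4 = 35.5
χ² = Σ (O − E)² / E
  yellow: (120 − 106.5)² / 106.5 = 1.7113
  green: (22 − 35.5)² / 35.5 = 5.1338
χ² = 1.7113 + 5.1338 = 6.8451 ≈ 6.845
Degrees of freedom = 2 − 1 = 1; critical value at α = 0.1 is 2.706.
Since 6.845 > 2.706, we reject the null hypothesis — the data do not fit the 3:1 ratio.

6.845; not consistent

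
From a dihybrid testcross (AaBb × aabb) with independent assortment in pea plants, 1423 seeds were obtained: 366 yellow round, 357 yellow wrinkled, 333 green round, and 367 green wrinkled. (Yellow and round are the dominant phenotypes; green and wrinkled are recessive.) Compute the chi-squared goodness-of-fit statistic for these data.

A dihybrid testcross with independent assortment gives a 1:1:1:1 ratio.
Expected counts for N = 1423 under a 1:1:1:1 ratio (total parts = 4):
  yellow round: 1423 × 1/4 = 355.75
  yellow wrinkled: 1423 × 1/4 = 355.75
  green round: 1423 × 1/4 = 355.75
  green wrinkled: 1423 × 1/4 = 355.75
χ² = Σ (O − E)² / E
  yellow round: (366 − 355.75)² / 355.75 = 0.2953
  yellow wrinkled: (357 − 355.75)² / 355.75 = 0.0044
  green round: (333 − 355.75)² / 355.75 = 1.4548
  green wrinkled: (367 − 355.75)² / 355.75 = 0.3558
χ² = 0.2953 + 0.0044 + 1.4548 + 0.3558 = 2.1103 ≈ 2.110

2.110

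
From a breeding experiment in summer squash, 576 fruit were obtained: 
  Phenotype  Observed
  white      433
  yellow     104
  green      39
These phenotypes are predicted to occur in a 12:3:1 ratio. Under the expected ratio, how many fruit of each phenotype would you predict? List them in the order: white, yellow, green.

The 12:3:1 ratio has 16 parts, so with N = 576 the expected counts are:
  white: 576 × 12/16 = 432
  yellow: 576 × 3/16 = 108
  green: 576 × 1/16 = 36

432, 108, 36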